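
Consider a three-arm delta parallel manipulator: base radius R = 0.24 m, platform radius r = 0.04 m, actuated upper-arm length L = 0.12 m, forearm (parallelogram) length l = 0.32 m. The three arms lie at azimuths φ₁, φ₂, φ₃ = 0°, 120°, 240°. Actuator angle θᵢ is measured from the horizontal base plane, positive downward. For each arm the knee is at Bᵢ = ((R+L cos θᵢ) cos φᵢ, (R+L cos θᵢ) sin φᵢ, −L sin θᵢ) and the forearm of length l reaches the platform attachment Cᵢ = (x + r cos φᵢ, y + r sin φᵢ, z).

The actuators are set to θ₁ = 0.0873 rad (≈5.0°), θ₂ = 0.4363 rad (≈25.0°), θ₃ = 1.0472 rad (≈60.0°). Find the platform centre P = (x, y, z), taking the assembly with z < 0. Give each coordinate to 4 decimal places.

(0.0405, 0.0393, -0.1621)

arm 1 at φ=0.0°: (R−r)+L cos θ1 = 0.3195;  centre 1 = (0.3195, 0.0000, -0.0105)
φ2=120.0°: virtual centre (-0.1544, 0.2674, -0.0507), radius l
φ3=240.0°: virtual centre (-0.1300, -0.2252, -0.1039), radius l
eliminate P² terms by subtracting sphere 1 from 2 and 3
linear system: -0.9478x+0.5348y = -0.0043−-0.0805z; -0.8991x+-0.4503y = -0.0238−-0.1869z
Cramer: x(z) = 0.0162-0.1501z;  y(z) = 0.0206-0.1155z
quadratic in z: (1.0359)z²+(0.1072)z+(-0.0098)=0, √Δ=0.2286 → z ∈ {-0.1621, 0.0586}; z = -0.1621 (taking z<0)
x = 0.0405, y = 0.0393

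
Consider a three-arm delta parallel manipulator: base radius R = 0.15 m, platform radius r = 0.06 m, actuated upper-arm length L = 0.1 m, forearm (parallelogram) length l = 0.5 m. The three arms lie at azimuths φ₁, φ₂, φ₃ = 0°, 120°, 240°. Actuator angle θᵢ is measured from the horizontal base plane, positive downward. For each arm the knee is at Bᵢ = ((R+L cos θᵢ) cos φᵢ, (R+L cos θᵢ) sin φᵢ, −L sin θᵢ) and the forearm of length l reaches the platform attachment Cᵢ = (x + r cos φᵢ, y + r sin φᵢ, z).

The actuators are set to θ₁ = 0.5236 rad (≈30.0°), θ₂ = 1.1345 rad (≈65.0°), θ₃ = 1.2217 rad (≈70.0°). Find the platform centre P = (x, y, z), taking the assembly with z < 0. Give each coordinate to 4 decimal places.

(0.1142, 0.0135, -0.5459)

φ1=0.0°: virtual centre (0.1766, 0.0000, -0.0500), radius l
arm 2 at φ=120.0°: e+L cos θ2 = 0.1323;  centre 2 = (-0.0661, 0.1145, -0.0906)
φ3=240.0°: virtual centre (-0.0621, -0.1076, -0.0940), radius l
subtract pairs → two planes through P
[-0.4855 0.2291 -0.0813]·P = -0.0080;  [-0.4774 -0.2151 -0.0879]·P = -0.0094
det = 0.2138;  x = 0.0181+-0.1760z,  y = 0.0036+-0.0182z
into |P−centre ₁|² = l²: 1.0313z² + 0.1556z + -0.2224 = 0;  Δ = 0.9416;  z = -0.5459 or 0.3950 → z<0 root = -0.5459
x = 0.1142, y = 0.0135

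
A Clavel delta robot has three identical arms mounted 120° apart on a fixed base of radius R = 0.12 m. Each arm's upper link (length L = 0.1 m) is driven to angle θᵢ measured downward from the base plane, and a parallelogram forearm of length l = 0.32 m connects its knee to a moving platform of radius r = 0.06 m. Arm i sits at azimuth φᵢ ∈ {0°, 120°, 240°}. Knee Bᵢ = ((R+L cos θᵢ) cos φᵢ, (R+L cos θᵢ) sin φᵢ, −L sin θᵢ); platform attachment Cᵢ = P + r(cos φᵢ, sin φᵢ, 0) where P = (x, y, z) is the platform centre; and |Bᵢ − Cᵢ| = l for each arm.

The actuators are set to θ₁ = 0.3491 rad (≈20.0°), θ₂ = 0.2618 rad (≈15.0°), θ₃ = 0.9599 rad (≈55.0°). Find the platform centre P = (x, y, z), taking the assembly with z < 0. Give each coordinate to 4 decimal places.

φ1=0.0°: virtual centre (0.1540, 0.0000, -0.0342), radius l
centre 2 = (0.1566·cos120.0°, 0.1566·sin120.0°, -0.0259) = (-0.0783, 0.1356, -0.0259)
φ3=240.0°: virtual centre (-0.0587, -0.1016, -0.0819), radius l
eliminate P² terms by subtracting sphere 1 from 2 and 3
[-0.4645 0.2712 0.0166]·P = 0.0003;  [-0.4253 -0.2033 -0.0954]·P = -0.0044
det = 0.2098;  x = 0.0054+-0.1072z,  y = 0.0104+-0.2450z
into |P−centre ₁|² = l²: 1.0715z² + 0.0952z + -0.0790 = 0;  Δ = 0.3479;  z = -0.3196 or 0.2308 → z<0 root = -0.3196
x = 0.0396, y = 0.0887

(0.0396, 0.0887, -0.3196)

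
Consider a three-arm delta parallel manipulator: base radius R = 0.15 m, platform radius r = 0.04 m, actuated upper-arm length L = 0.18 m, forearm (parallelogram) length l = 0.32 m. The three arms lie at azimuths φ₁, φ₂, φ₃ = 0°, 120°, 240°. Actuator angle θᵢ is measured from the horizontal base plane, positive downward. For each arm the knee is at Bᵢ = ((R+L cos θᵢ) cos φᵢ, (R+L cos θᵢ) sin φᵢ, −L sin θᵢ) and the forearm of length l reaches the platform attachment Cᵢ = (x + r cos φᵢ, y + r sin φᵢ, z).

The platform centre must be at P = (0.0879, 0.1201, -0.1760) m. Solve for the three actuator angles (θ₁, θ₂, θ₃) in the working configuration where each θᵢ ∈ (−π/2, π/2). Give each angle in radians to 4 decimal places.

φ1=0.0° → target in arm frame (0.0879, 0.1201)
  A=0.0221, B=-0.1760, C=(l²−L²−A²−y'²−z²)/(2L)=0.0670
  √(A²+B²)=0.1774;  θ1 = -1.4459+1.1836 ≈ -0.2623
rotate P by −φ2: (0.0601, -0.1362, -0.1760)
  A=0.0499, B=-0.1760, C=(l²−L²−A²−y'²−z²)/(2L)=0.0500
  γ=atan2(-0.1760,0.0499)=-1.2943;  ψ=arccos(0.2731)=1.2942;  θ2=γ+ψ≈-0.0001
rotate P by −φ3: (-0.1480, 0.0161, -0.1760)
  A=0.2580, B=-0.1760, C=(l²−L²−A²−y'²−z²)/(2L)=-0.0772
  √(A²+B²)=0.3123;  θ3 = -0.5987+1.8205 ≈ 1.2217

θ₁ = -0.2623, θ₂ = -0.0001, θ₃ = 1.2217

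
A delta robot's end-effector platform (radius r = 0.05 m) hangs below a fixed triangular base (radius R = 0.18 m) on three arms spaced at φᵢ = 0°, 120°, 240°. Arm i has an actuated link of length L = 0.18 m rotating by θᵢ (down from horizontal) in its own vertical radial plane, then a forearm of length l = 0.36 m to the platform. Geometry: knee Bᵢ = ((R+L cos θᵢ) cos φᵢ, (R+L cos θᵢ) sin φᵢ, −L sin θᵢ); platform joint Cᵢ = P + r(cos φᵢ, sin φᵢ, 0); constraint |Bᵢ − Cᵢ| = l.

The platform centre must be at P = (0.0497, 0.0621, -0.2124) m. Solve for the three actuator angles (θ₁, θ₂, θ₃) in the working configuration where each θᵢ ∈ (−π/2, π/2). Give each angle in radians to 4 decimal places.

rotate P by −φ1: (0.0497, 0.0621, -0.2124)
  e−x'=0.0803;  (l²−L²−(e−x')²−y'²−z²)/2L = 0.1161
  √(A²+B²)=0.2271;  θ1 = -1.2093+1.0343 ≈ -0.1750
φ2=120.0° → target in arm frame (0.0289, -0.0741)
  A cos θ + B sin θ = C:  0.1011·cos θ + -0.2124·sin θ = 0.1011
  θ2 = atan2(B,A) + arccos(C/0.2352) = 0.0000
rotate P by −φ3: (-0.0786, 0.0120, -0.2124)
  A=0.2086, B=-0.2124, C=(l²−L²−A²−y'²−z²)/(2L)=0.0234
  θ3 = atan2(B,A) + arccos(C/0.2977) = 0.6978

θ₁ = -0.1750, θ₂ = 0.0000, θ₃ = 0.6978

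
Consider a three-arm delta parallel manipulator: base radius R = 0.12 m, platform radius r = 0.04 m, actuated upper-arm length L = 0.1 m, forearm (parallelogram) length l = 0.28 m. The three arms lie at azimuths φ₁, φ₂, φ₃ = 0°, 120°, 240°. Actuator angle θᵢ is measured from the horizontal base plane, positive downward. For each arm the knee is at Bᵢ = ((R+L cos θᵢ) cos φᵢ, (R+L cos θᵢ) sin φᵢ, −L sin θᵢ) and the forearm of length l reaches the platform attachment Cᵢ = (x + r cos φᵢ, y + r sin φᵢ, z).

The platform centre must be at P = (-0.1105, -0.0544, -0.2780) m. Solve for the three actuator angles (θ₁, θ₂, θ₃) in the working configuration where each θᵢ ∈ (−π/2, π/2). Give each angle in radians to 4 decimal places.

rotate P by −φ1: (-0.1105, -0.0544, -0.2780)
  A cos θ + B sin θ = C:  0.1905·cos θ + -0.2780·sin θ = -0.2407
  θ1 = atan2(B,A) + arccos(C/0.3370) = 1.3961
rotate P by −φ2: (0.0081, 0.1229, -0.2780)
  A cos θ + B sin θ = C:  0.0719·cos θ + -0.2780·sin θ = -0.1458
  √(A²+B²)=0.2871;  θ2 = -1.3178+2.1032 ≈ 0.7854
rotate P by −φ3: (0.1024, -0.0685, -0.2780)
  A cos θ + B sin θ = C:  -0.0224·cos θ + -0.2780·sin θ = -0.0704
  √(A²+B²)=0.2789;  θ3 = -1.6511+1.8259 ≈ 0.1748

θ₁ = 1.3961, θ₂ = 0.7854, θ₃ = 0.1748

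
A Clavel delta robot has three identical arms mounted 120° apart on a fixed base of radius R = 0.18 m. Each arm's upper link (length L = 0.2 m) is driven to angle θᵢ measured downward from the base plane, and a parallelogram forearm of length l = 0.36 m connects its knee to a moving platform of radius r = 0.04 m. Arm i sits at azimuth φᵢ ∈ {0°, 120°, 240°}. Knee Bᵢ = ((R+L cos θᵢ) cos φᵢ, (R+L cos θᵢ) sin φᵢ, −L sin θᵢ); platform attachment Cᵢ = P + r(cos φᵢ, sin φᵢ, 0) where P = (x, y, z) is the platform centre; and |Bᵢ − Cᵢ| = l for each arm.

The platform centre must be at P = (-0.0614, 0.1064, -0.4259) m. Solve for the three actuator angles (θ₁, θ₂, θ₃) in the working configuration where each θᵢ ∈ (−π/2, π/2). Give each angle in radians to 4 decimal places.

θ₁ = 1.3087, θ₂ = 0.6108, θ₃ = 1.3089

rotate P by −φ1: (-0.0614, 0.1064, -0.4259)
  e−x'=0.2014;  (l²−L²−(e−x')²−y'²−z²)/2L = -0.3592
  γ=atan2(-0.4259,0.2014)=-1.1291;  ψ=arccos(-0.7624)=2.4378;  θ1=γ+ψ≈1.3087
arm 2 (φ=120.0°): x'=0.1228, y'=0.0000
  A cos θ + B sin θ = C:  0.0172·cos θ + -0.4259·sin θ = -0.2302
  √(A²+B²)=0.4262;  θ2 = -1.5305+2.1413 ≈ 0.6108
rotate P by −φ3: (-0.0614, -0.1064, -0.4259)
  A cos θ + B sin θ = C:  0.2014·cos θ + -0.4259·sin θ = -0.3592
  √(A²+B²)=0.4711;  θ3 = -1.1290+2.4379 ≈ 1.3089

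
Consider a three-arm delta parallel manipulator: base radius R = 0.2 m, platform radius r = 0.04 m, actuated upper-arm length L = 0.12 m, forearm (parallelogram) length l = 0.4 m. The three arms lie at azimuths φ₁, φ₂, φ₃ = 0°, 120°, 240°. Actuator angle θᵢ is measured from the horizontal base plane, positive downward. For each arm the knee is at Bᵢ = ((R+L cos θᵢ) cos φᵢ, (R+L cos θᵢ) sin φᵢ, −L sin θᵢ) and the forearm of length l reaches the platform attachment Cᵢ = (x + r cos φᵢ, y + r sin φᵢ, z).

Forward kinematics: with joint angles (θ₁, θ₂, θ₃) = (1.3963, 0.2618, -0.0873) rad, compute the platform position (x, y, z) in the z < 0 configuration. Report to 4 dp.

φ1=0.0°: virtual centre (0.1808, 0.0000, -0.1182), radius l
arm 2 at φ=120.0°: ρ2 = 0.2759;  O2 = (-0.1380, 0.2389, -0.0311)
φ3=240.0°: virtual centre (-0.1398, -0.2421, 0.0105), radius l
|O₂|²−|O₁|² = 0.0304;  |O₃|²−|O₁|² = 0.0316
plane₁₂: -0.6376x+0.4779y+0.1742z = 0.0304
det = 0.6151;  x = -0.0485+0.3370z,  y = -0.0010+0.0850z
into |P−O₁|² = l²: 1.1208z² + 0.0816z + -0.0934 = 0;  Δ = 0.4256;  z = -0.3274 or 0.2546 → z<0 root = -0.3274
x = -0.1588, y = -0.0289

(-0.1588, -0.0289, -0.3274)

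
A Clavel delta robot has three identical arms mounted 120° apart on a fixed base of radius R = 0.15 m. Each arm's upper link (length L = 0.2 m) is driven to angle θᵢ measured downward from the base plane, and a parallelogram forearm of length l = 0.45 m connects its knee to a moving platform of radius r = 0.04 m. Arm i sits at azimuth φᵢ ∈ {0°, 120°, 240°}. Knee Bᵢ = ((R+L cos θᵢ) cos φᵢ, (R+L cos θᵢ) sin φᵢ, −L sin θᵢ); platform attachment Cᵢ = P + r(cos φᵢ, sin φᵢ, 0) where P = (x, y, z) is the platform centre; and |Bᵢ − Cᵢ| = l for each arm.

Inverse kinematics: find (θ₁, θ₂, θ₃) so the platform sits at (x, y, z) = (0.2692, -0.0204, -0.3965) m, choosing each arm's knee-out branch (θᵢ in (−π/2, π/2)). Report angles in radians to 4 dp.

θ₁ = -0.2617, θ₂ = 1.2220, θ₃ = 1.1348

rotate P by −φ1: (0.2692, -0.0204, -0.3965)
  A cos θ + B sin θ = C:  -0.1592·cos θ + -0.3965·sin θ = -0.0512
  γ=atan2(-0.3965,-0.1592)=-1.9526;  ψ=arccos(-0.1198)=1.6909;  θ1=γ+ψ≈-0.2617
arm 2 (φ=120.0°): x'=-0.1523, y'=-0.2229
  A cos θ + B sin θ = C:  0.2623·cos θ + -0.3965·sin θ = -0.2830
  θ2 = atan2(B,A) + arccos(C/0.4754) = 1.2220
rotate P by −φ3: (-0.1169, 0.2433, -0.3965)
  A cos θ + B sin θ = C:  0.2269·cos θ + -0.3965·sin θ = -0.2636
  γ=atan2(-0.3965,0.2269)=-1.0510;  ψ=arccos(-0.5769)=2.1857;  θ3=γ+ψ≈1.1348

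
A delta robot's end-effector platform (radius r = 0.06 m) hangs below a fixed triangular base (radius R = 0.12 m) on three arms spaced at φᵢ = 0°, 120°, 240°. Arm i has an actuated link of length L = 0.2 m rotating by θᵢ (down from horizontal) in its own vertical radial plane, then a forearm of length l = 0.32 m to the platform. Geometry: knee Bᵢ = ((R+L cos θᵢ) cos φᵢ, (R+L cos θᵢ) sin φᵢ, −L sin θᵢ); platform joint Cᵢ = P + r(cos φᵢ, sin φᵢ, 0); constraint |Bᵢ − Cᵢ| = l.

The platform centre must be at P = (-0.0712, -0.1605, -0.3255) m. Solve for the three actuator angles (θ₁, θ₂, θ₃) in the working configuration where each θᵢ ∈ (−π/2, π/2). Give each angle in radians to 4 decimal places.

arm 1 (φ=0.0°): x'=-0.0712, y'=-0.1605
  e−x'=0.1312;  (l²−L²−(e−x')²−y'²−z²)/2L = -0.2163
  γ=atan2(-0.3255,0.1312)=-1.1876;  ψ=arccos(-0.6164)=2.2349;  θ1=γ+ψ≈1.0473
rotate P by −φ2: (-0.1034, 0.1419, -0.3255)
  A=0.1634, B=-0.3255, C=(l²−L²−A²−y'²−z²)/(2L)=-0.2260
  γ=atan2(-0.3255,0.1634)=-1.1056;  ψ=arccos(-0.6204)=2.2401;  θ2=γ+ψ≈1.1345
arm 3 (φ=240.0°): x'=0.1746, y'=0.0186
  A=-0.1146, B=-0.3255, C=(l²−L²−A²−y'²−z²)/(2L)=-0.1426
  √(A²+B²)=0.3451;  θ3 = -1.9093+1.9967 ≈ 0.0874

θ₁ = 1.0473, θ₂ = 1.1345, θ₃ = 0.0874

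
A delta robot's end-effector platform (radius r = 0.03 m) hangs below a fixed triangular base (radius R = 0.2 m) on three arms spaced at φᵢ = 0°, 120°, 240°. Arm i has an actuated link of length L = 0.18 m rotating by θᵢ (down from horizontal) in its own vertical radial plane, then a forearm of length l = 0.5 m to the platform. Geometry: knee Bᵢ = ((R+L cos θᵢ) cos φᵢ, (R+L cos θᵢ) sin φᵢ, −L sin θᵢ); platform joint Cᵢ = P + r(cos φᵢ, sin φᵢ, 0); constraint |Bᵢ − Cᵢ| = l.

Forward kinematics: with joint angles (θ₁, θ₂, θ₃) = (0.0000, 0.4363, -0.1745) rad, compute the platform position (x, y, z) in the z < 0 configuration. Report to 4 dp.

(0.0199, -0.0715, -0.3687)

S1 = (0.3500·cos0.0°, 0.3500·sin0.0°, 0.0000) = (0.3500, 0.0000, 0.0000)
S2 = (0.3331·cos120.0°, 0.3331·sin120.0°, -0.0761) = (-0.1666, 0.2885, -0.0761)
arm 3 at φ=240.0°: ρ3 = 0.3473;  S3 = (-0.1736, -0.3007, 0.0313)
eliminate P² terms by subtracting sphere 1 from 2 and 3
[-1.0331 0.5770 -0.1521]·P = -0.0057;  [-1.0473 -0.6015 0.0625]·P = -0.0009
Cramer: x(z) = 0.0033-0.0452z;  y(z) = -0.0041+0.1827z
into |P−S₁|² = l²: 1.0354z² + 0.0299z + -0.1297 = 0;  Δ = 0.5383;  z = -0.3687 or 0.3399 → z<0 root = -0.3687
x = 0.0199, y = -0.0715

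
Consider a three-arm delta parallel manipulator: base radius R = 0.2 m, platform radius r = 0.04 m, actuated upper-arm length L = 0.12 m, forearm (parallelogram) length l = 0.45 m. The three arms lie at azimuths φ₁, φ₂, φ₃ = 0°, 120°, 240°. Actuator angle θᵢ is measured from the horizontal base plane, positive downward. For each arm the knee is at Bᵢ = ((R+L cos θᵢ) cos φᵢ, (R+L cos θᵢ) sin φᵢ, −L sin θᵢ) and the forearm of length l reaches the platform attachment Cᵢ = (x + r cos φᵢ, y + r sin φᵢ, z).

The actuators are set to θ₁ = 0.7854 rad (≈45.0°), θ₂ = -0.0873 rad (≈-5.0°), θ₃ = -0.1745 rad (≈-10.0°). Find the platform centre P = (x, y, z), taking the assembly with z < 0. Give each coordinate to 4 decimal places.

arm 1 at φ=0.0°: (R−r)+L cos θ1 = 0.2449;  centre 1 = (0.2449, 0.0000, -0.0849)
centre 2 = (0.2795·cos120.0°, 0.2795·sin120.0°, 0.0105) = (-0.1398, 0.2421, 0.0105)
arm 3 at φ=240.0°: (R−r)+L cos θ3 = 0.2782;  centre 3 = (-0.1391, -0.2409, 0.0208)
|centre ₂|²−|centre ₁|² = 0.0111;  |centre ₃|²−|centre ₁|² = 0.0107
plane₁₂: -0.7692x+0.4842y+0.1906z = 0.0111
det = 0.7424;  x = -0.0142+0.2616z,  y = 0.0004+0.0218z
quadratic in z: (1.0689)z²+(0.0342)z+(-0.1282)=0, √Δ=0.7412 → z ∈ {-0.3627, 0.3307}; z = -0.3627 (taking z<0)
x = -0.1090, y = -0.0075

(-0.1090, -0.0075, -0.3627)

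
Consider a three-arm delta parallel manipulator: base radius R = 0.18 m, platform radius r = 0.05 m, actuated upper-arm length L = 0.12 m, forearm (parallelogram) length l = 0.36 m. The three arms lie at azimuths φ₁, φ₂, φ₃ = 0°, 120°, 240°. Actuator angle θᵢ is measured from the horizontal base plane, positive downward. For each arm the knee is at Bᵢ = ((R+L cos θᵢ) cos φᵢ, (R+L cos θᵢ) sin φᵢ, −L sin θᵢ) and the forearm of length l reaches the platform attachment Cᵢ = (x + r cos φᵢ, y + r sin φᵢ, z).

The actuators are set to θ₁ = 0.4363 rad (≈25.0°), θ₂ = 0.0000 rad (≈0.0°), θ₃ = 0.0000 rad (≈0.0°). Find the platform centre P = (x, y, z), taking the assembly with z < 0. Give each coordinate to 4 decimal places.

(-0.0424, 0.0000, -0.2755)

φ1=0.0°: virtual centre (0.2388, 0.0000, -0.0507), radius l
arm 2 at φ=120.0°: ρ2 = 0.2500;  O2 = (-0.1250, 0.2165, 0.0000)
φ3=240.0°: virtual centre (-0.1250, -0.2165, 0.0000), radius l
|O₂|²−|O₁|² = 0.0029;  |O₃|²−|O₁|² = 0.0029
linear system: -0.7275x+0.4330y = 0.0029−0.1014z; -0.7275x+-0.4330y = 0.0029−0.1014z
det = 0.6300;  x = -0.0040+0.1394z,  y = 0.0000+0.0000z
quadratic in z: (1.0194)z²+(0.0337)z+(-0.0681)=0, √Δ=0.5280 → z ∈ {-0.2755, 0.2424}; z = -0.2755 (taking z<0)
x = -0.0424, y = 0.0000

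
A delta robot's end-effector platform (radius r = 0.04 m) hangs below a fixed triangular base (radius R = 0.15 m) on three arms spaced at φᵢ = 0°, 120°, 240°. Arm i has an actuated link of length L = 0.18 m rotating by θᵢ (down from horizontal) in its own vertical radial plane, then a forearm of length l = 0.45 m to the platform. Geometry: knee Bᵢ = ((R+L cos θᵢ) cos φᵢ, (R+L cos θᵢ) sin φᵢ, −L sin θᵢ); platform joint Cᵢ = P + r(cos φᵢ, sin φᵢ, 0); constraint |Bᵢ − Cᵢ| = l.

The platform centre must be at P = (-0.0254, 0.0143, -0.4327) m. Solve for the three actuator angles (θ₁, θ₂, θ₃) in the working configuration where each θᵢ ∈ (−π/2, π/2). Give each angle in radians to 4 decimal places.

θ₁ = 0.5236, θ₂ = 0.3491, θ₃ = 0.4361

arm 1 (φ=0.0°): x'=-0.0254, y'=0.0143
  A cos θ + B sin θ = C:  0.1354·cos θ + -0.4327·sin θ = -0.0991
  θ1 = atan2(B,A) + arccos(C/0.4534) = 0.5236
φ2=120.0° → target in arm frame (0.0251, 0.0148)
  A=0.0849, B=-0.4327, C=(l²−L²−A²−y'²−z²)/(2L)=-0.0682
  √(A²+B²)=0.4410;  θ2 = -1.3770+1.7261 ≈ 0.3491
φ3=240.0° → target in arm frame (0.0003, -0.0291)
  A cos θ + B sin θ = C:  0.1097·cos θ + -0.4327·sin θ = -0.0834
  θ3 = atan2(B,A) + arccos(C/0.4464) = 0.4361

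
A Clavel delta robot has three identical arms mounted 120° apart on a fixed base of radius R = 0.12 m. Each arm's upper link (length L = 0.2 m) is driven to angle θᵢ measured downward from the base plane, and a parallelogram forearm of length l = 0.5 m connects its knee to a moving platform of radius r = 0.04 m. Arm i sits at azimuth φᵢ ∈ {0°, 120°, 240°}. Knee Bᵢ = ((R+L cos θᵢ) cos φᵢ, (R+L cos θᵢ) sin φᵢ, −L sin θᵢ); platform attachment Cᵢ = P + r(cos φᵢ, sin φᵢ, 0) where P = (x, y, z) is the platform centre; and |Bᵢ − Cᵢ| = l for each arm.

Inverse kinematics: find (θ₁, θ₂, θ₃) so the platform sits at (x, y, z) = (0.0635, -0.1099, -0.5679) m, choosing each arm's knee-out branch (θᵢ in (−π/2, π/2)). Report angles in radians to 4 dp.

θ₁ = 0.6107, θ₂ = 1.0471, θ₃ = 0.6109

arm 1 (φ=0.0°): x'=0.0635, y'=-0.1099
  e−x'=0.0165;  (l²−L²−(e−x')²−y'²−z²)/2L = -0.3122
  γ=atan2(-0.5679,0.0165)=-1.5418;  ψ=arccos(-0.5494)=2.1525;  θ1=γ+ψ≈0.6107
φ2=120.0° → target in arm frame (-0.1269, 0.0000)
  A=0.2069, B=-0.5679, C=(l²−L²−A²−y'²−z²)/(2L)=-0.3883
  √(A²+B²)=0.6044;  θ2 = -1.2214+2.2685 ≈ 1.0471
rotate P by −φ3: (0.0634, 0.1099, -0.5679)
  e−x'=0.0166;  (l²−L²−(e−x')²−y'²−z²)/2L = -0.3122
  γ=atan2(-0.5679,0.0166)=-1.5416;  ψ=arccos(-0.5495)=2.1525;  θ3=γ+ψ≈0.6109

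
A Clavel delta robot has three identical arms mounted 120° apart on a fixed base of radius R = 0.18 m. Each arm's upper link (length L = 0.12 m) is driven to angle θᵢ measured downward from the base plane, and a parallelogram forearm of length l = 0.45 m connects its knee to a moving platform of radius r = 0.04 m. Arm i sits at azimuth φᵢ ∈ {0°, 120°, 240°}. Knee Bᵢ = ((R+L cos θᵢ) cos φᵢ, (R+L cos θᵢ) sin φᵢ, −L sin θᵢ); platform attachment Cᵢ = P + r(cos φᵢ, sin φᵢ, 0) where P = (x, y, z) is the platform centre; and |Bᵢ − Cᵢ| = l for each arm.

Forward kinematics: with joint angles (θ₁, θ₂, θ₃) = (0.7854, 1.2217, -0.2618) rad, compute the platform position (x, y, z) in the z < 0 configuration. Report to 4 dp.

(-0.0335, -0.1790, -0.4069)

centre 1 = (0.2249·cos0.0°, 0.2249·sin0.0°, -0.0849) = (0.2249, 0.0000, -0.0849)
centre 2 = (0.1810·cos120.0°, 0.1810·sin120.0°, -0.1128) = (-0.0905, 0.1568, -0.1128)
φ3=240.0°: virtual centre (-0.1280, -0.2216, 0.0311), radius l
|centre ₂|²−|centre ₁|² = -0.0123;  |centre ₃|²−|centre ₁|² = 0.0087
[-0.6308 0.3136 -0.0558]·P = -0.0123;  [-0.7056 -0.4433 0.2318]·P = 0.0087
Cramer: x(z) = 0.0054+0.0957z;  y(z) = -0.0282+0.3706z
into |P−centre ₁|² = l²: 1.1465z² + 0.1068z + -0.1463 = 0;  Δ = 0.6826;  z = -0.4069 or 0.3137 → z<0 root = -0.4069
x = -0.0335, y = -0.1790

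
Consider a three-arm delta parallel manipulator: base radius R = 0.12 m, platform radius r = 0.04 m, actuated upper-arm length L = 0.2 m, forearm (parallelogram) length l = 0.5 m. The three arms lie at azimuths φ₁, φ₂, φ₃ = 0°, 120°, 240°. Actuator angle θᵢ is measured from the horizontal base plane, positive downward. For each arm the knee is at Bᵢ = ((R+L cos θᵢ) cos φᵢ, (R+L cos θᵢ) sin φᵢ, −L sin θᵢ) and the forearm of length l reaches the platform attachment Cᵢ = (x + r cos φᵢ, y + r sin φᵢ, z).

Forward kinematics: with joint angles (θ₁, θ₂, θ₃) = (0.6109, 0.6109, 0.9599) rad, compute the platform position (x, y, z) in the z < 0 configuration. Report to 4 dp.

arm 1 at φ=0.0°: (R−r)+L cos θ1 = 0.2438;  O1 = (0.2438, 0.0000, -0.1147)
O2 = (0.2438·cos120.0°, 0.2438·sin120.0°, -0.1147) = (-0.1219, 0.2112, -0.1147)
arm 3 at φ=240.0°: (R−r)+L cos θ3 = 0.1947;  O3 = (-0.0974, -0.1686, -0.1638)
|O₂|²−|O₁|² = 0.0000;  |O₃|²−|O₁|² = -0.0079
plane₁₂: -0.7315x+0.4223y+0.0000z = 0.0000
Cramer: x(z) = 0.0062-0.0775z;  y(z) = 0.0107-0.1343z
quadratic in z: (1.0241)z²+(0.2634)z+(-0.1803)=0, √Δ=0.8988 → z ∈ {-0.5674, 0.3102}; z = -0.5674 (taking z<0)
x = 0.0502, y = 0.0870

(0.0502, 0.0870, -0.5674)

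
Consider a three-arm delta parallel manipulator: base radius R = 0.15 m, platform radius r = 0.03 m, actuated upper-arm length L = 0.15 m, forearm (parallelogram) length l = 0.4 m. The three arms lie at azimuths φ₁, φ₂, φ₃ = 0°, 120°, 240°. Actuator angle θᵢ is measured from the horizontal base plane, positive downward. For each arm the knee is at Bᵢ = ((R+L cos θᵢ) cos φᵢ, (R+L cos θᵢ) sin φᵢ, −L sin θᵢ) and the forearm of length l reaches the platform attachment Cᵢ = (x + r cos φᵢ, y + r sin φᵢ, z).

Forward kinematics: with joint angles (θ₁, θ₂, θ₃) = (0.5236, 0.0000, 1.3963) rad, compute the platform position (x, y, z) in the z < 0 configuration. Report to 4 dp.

(0.0426, 0.1947, -0.3563)

centre 1 = (0.2499·cos0.0°, 0.2499·sin0.0°, -0.0750) = (0.2499, 0.0000, -0.0750)
centre 2 = (0.2700·cos120.0°, 0.2700·sin120.0°, 0.0000) = (-0.1350, 0.2338, 0.0000)
centre 3 = (0.1460·cos240.0°, 0.1460·sin240.0°, -0.1477) = (-0.0730, -0.1265, -0.1477)
|centre ₂|²−|centre ₁|² = 0.0048;  |centre ₃|²−|centre ₁|² = -0.0249
plane₁₂: -0.7698x+0.4677y+0.1500z = 0.0048
det = 0.4968;  x = 0.0210+-0.0605z,  y = 0.0449+-0.4204z
into |P−centre ₁|² = l²: 1.1804z² + 0.1400z + -0.1000 = 0;  Δ = 0.4916;  z = -0.3563 or 0.2377 → z<0 root = -0.3563
x = 0.0426, y = 0.1947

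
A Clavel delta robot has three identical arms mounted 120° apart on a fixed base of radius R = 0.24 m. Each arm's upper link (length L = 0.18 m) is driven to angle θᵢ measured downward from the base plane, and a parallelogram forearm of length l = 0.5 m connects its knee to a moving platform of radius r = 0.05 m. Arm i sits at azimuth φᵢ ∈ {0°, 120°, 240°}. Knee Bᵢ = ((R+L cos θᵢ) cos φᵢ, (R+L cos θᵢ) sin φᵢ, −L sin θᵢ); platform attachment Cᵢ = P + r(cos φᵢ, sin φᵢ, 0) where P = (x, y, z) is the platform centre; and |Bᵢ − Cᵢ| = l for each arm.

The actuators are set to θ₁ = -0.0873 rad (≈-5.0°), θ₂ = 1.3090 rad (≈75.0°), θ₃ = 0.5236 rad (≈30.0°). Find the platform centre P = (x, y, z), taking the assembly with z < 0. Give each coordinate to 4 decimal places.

φ1=0.0°: virtual centre (0.3693, 0.0000, 0.0157), radius l
centre 2 = (0.2366·cos120.0°, 0.2366·sin120.0°, -0.1739) = (-0.1183, 0.2049, -0.1739)
arm 3 at φ=240.0°: e+L cos θ3 = 0.3459;  centre 3 = (-0.1729, -0.2995, -0.0900)
eliminate P² terms by subtracting sphere 1 from 2 and 3
linear system: -0.9752x+0.4098y = -0.0504−-0.3791z; -1.0845x+-0.5991y = -0.0089−-0.2114z
Cramer: x(z) = 0.0329-0.3050z;  y(z) = -0.0447+0.1993z
sphere 1 gives Az²+Bz+C=0 with A=1.1328, B=0.1560, C=-0.1346;  B²−4AC=0.6342;  roots -0.4204, 0.2827;  negative root z = -0.4204
x = 0.1611, y = -0.1285

(0.1611, -0.1285, -0.4204)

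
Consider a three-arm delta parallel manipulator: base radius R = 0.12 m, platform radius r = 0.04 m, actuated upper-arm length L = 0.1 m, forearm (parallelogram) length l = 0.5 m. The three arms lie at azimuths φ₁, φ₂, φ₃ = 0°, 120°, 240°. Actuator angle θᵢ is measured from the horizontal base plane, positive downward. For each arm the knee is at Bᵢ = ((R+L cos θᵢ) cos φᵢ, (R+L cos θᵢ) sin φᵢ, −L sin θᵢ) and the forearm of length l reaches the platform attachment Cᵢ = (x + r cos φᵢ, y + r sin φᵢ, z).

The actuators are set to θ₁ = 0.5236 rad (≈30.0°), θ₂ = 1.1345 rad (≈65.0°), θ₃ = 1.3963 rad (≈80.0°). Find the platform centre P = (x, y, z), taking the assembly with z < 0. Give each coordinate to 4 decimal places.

arm 1 at φ=0.0°: e+L cos θ1 = 0.1666;  O1 = (0.1666, 0.0000, -0.0500)
arm 2 at φ=120.0°: e+L cos θ2 = 0.1223;  O2 = (-0.0611, 0.1059, -0.0906)
φ3=240.0°: virtual centre (-0.0487, -0.0843, -0.0985), radius l
|O₂|²−|O₁|² = -0.0071;  |O₃|²−|O₁|² = -0.0111
linear system: -0.4555x+0.2118y = -0.0071−-0.0813z; -0.4306x+-0.1686y = -0.0111−-0.0970z
det = 0.1680;  x = 0.0211+-0.2038z,  y = 0.0119+-0.0546z
quadratic in z: (1.0445)z²+(0.1580)z+(-0.2262)=0, √Δ=0.9849 → z ∈ {-0.5471, 0.3958}; z = -0.5471 (taking z<0)
x = 0.1326, y = 0.0417

(0.1326, 0.0417, -0.5471)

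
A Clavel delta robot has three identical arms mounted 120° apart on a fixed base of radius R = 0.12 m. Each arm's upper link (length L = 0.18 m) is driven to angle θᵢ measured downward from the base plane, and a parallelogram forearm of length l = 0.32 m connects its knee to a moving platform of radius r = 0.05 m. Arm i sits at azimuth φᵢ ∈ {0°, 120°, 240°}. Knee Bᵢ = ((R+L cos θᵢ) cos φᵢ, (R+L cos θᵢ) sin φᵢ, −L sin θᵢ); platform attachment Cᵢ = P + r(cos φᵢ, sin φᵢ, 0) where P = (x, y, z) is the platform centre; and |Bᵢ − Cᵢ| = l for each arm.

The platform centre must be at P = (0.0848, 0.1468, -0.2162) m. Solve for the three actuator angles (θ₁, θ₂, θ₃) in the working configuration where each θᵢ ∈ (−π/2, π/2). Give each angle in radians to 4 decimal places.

φ1=0.0° → target in arm frame (0.0848, 0.1468)
  A=-0.0148, B=-0.2162, C=(l²−L²−A²−y'²−z²)/(2L)=0.0041
  γ=atan2(-0.2162,-0.0148)=-1.6391;  ψ=arccos(0.0191)=1.5517;  θ1=γ+ψ≈-0.0874
arm 2 (φ=120.0°): x'=0.0847, y'=-0.1468
  A=-0.0147, B=-0.2162, C=(l²−L²−A²−y'²−z²)/(2L)=0.0041
  θ2 = atan2(B,A) + arccos(C/0.2167) = -0.0870
φ3=240.0° → target in arm frame (-0.1695, 0.0000)
  A cos θ + B sin θ = C:  0.2395·cos θ + -0.2162·sin θ = -0.0948
  √(A²+B²)=0.3227;  θ3 = -0.7342+1.8689 ≈ 1.1347

θ₁ = -0.0874, θ₂ = -0.0870, θ₃ = 1.1347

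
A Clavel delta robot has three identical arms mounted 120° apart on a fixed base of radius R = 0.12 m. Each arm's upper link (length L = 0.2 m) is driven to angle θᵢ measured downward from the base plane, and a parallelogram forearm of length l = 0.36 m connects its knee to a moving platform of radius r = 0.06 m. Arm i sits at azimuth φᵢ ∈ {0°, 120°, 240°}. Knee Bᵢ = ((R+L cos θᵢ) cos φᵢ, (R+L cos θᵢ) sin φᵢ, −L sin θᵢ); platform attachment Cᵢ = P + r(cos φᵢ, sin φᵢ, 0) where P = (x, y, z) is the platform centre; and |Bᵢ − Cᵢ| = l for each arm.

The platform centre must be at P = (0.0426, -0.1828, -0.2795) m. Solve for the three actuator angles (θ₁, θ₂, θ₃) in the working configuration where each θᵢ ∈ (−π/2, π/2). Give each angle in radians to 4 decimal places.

φ1=0.0° → target in arm frame (0.0426, -0.1828)
  A cos θ + B sin θ = C:  0.0174·cos θ + -0.2795·sin θ = -0.0556
  √(A²+B²)=0.2800;  θ1 = -1.5086+1.7707 ≈ 0.2620
φ2=120.0° → target in arm frame (-0.1796, 0.0545)
  e−x'=0.2396;  (l²−L²−(e−x')²−y'²−z²)/2L = -0.1223
  θ2 = atan2(B,A) + arccos(C/0.3681) = 1.0472
rotate P by −φ3: (0.1370, 0.1283, -0.2795)
  e−x'=-0.0770;  (l²−L²−(e−x')²−y'²−z²)/2L = -0.0273
  θ3 = atan2(B,A) + arccos(C/0.2899) = -0.1746

θ₁ = 0.2620, θ₂ = 1.0472, θ₃ = -0.1746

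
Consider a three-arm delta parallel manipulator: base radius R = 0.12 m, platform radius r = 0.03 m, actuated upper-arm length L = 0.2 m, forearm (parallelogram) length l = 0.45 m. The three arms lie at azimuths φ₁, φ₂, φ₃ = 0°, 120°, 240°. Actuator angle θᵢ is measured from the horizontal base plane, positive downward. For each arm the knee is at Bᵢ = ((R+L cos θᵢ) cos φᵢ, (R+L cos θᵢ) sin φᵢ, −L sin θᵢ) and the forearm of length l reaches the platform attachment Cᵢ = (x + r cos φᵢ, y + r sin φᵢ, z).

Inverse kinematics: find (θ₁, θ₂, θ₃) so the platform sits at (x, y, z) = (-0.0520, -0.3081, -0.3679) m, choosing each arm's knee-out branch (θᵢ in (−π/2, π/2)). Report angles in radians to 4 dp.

θ₁ = 0.9597, θ₂ = 1.3962, θ₃ = -0.3493

arm 1 (φ=0.0°): x'=-0.0520, y'=-0.3081
  e−x'=0.1420;  (l²−L²−(e−x')²−y'²−z²)/2L = -0.2199
  γ=atan2(-0.3679,0.1420)=-1.2024;  ψ=arccos(-0.5575)=2.1622;  θ1=γ+ψ≈0.9597
rotate P by −φ2: (-0.2408, 0.1991, -0.3679)
  A cos θ + B sin θ = C:  0.3308·cos θ + -0.3679·sin θ = -0.3048
  θ2 = atan2(B,A) + arccos(C/0.4948) = 1.3962
arm 3 (φ=240.0°): x'=0.2928, y'=0.1090
  A cos θ + B sin θ = C:  -0.2028·cos θ + -0.3679·sin θ = -0.0647
  θ3 = atan2(B,A) + arccos(C/0.4201) = -0.3493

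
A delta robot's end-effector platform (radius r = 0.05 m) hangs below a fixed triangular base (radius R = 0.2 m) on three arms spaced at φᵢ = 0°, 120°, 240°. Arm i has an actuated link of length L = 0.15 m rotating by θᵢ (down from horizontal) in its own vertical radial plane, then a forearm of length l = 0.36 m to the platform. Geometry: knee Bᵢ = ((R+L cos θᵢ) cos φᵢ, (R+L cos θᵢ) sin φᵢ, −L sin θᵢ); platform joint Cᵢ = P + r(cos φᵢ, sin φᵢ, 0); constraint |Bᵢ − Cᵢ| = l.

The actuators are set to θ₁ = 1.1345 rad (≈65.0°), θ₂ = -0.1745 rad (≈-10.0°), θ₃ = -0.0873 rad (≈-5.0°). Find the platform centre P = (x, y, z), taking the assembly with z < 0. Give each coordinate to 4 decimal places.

(-0.1340, 0.0055, -0.2303)

arm 1 at φ=0.0°: e+L cos θ1 = 0.2134;  centre 1 = (0.2134, 0.0000, -0.1359)
arm 2 at φ=120.0°: e+L cos θ2 = 0.2977;  centre 2 = (-0.1489, 0.2578, 0.0260)
φ3=240.0°: virtual centre (-0.1497, -0.2593, 0.0131), radius l
subtract pairs → two planes through P
plane₁₂: -0.7245x+0.5157y+0.3240z = 0.0253
det = 0.7502;  x = -0.0352+0.4288z,  y = -0.0004+-0.0258z
into |P−centre ₁|² = l²: 1.1846z² + 0.0587z + -0.0493 = 0;  Δ = 0.2371;  z = -0.2303 or 0.1807 → z<0 root = -0.2303
x = -0.1340, y = 0.0055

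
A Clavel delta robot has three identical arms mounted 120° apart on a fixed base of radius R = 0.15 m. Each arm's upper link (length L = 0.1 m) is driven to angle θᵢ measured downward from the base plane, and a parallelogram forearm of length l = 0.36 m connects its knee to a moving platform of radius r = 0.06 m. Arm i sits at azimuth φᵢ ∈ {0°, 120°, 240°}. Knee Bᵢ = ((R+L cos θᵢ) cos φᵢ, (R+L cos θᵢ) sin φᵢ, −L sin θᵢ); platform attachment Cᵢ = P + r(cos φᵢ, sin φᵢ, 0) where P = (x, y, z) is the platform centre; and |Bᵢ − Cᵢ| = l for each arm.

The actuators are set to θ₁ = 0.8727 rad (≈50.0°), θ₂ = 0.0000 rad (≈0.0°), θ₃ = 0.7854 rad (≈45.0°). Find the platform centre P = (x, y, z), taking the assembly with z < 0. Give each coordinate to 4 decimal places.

arm 1 at φ=0.0°: e+L cos θ1 = 0.1543;  centre 1 = (0.1543, 0.0000, -0.0766)
centre 2 = (0.1900·cos120.0°, 0.1900·sin120.0°, 0.0000) = (-0.0950, 0.1645, 0.0000)
arm 3 at φ=240.0°: e+L cos θ3 = 0.1607;  centre 3 = (-0.0804, -0.1392, -0.0707)
subtract pairs → two planes through P
linear system: -0.4986x+0.3291y = 0.0064−0.1532z; -0.4693x+-0.2784y = 0.0012−0.0118z
Cramer: x(z) = -0.0074+0.1587z;  y(z) = 0.0083-0.2252z
into |P−centre ₁|² = l²: 1.0759z² + 0.0982z + -0.0975 = 0;  Δ = 0.4293;  z = -0.3501 or 0.2589 → z<0 root = -0.3501
x = -0.0630, y = 0.0872

(-0.0630, 0.0872, -0.3501)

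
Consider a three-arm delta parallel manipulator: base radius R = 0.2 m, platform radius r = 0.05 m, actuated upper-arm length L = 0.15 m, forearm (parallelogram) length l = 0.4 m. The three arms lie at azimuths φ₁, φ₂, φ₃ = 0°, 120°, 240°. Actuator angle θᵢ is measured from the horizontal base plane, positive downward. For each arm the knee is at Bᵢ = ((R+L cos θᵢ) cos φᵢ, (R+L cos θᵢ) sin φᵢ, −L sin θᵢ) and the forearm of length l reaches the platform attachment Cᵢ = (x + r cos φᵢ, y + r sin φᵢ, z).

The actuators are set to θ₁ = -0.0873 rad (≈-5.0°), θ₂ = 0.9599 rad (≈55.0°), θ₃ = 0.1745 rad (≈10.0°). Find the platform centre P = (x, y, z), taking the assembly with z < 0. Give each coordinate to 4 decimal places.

(0.0792, -0.0899, -0.3085)

φ1=0.0°: virtual centre (0.2994, 0.0000, 0.0131), radius l
centre 2 = (0.2360·cos120.0°, 0.2360·sin120.0°, -0.1229) = (-0.1180, 0.2044, -0.1229)
φ3=240.0°: virtual centre (-0.1489, -0.2578, -0.0260), radius l
eliminate P² terms by subtracting sphere 1 from 2 and 3
[-0.8349 0.4088 -0.2719]·P = -0.0190;  [-0.8966 -0.5157 -0.0782]·P = -0.0005
Cramer: x(z) = 0.0126-0.2160z;  y(z) = -0.0209+0.2239z
sphere 1 gives Az²+Bz+C=0 with A=1.0968, B=0.0884, C=-0.0771;  B²−4AC=0.3461;  roots -0.3085, 0.2279;  negative root z = -0.3085
x = 0.0792, y = -0.0899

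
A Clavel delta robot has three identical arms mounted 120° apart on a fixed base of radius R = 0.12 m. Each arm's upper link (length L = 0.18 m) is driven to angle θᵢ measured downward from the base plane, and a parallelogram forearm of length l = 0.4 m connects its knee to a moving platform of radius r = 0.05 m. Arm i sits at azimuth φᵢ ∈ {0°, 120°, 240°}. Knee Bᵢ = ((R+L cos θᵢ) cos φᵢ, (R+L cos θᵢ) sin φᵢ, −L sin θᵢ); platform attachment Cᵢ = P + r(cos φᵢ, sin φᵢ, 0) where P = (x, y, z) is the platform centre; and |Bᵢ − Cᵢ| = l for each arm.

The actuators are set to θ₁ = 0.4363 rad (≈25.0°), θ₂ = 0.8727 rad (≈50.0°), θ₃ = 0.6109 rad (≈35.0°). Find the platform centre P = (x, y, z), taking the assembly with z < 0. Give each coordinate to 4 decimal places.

φ1=0.0°: virtual centre (0.2331, 0.0000, -0.0761), radius l
S2 = (0.1857·cos120.0°, 0.1857·sin120.0°, -0.1379) = (-0.0928, 0.1608, -0.1379)
arm 3 at φ=240.0°: ρ3 = 0.2174;  S3 = (-0.1087, -0.1883, -0.1032)
subtract pairs → two planes through P
plane₁₂: -0.6520x+0.3216y+-0.1237z = -0.0066
det = 0.4655;  x = 0.0069+-0.1376z,  y = -0.0067+0.1055z
sphere 1 gives Az²+Bz+C=0 with A=1.0301, B=0.2130, C=-0.1030;  B²−4AC=0.4697;  roots -0.4361, 0.2293;  negative root z = -0.4361
x = 0.0669, y = -0.0527

(0.0669, -0.0527, -0.4361)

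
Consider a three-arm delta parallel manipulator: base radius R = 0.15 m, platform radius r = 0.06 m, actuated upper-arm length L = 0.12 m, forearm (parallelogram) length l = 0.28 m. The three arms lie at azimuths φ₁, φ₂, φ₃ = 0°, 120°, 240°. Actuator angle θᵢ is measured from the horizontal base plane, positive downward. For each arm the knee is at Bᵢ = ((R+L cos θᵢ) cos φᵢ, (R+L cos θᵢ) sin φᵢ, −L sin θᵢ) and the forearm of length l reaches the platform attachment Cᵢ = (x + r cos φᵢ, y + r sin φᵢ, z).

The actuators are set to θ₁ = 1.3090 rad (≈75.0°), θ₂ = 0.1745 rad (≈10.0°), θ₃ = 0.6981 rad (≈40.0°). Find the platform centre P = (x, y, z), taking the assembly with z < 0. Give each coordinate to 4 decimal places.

(-0.1098, 0.0472, -0.2671)

φ1=0.0°: virtual centre (0.1211, 0.0000, -0.1159), radius l
S2 = (0.2082·cos120.0°, 0.2082·sin120.0°, -0.0208) = (-0.1041, 0.1803, -0.0208)
φ3=240.0°: virtual centre (-0.0910, -0.1576, -0.0771), radius l
subtract pairs → two planes through P
[-0.4503 0.3606 0.1902]·P = 0.0157;  [-0.4240 -0.3151 0.0776]·P = 0.0110
Cramer: x(z) = -0.0302+0.2981z;  y(z) = 0.0058-0.1551z
quadratic in z: (1.1129)z²+(0.1399)z+(-0.0421)=0, √Δ=0.4548 → z ∈ {-0.2671, 0.1415}; z = -0.2671 (taking z<0)
x = -0.1098, y = 0.0472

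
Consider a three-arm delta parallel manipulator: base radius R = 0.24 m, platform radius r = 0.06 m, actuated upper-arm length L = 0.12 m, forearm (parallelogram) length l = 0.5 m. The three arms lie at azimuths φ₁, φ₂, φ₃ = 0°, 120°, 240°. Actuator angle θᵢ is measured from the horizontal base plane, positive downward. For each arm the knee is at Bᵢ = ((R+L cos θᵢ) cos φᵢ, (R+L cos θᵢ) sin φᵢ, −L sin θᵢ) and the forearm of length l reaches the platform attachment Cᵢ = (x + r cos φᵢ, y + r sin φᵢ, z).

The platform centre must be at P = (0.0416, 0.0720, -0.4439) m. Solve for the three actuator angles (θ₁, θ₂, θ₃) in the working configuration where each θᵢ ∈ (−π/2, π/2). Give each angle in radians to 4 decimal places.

θ₁ = 0.1745, θ₂ = 0.1748, θ₃ = 0.7856

φ1=0.0° → target in arm frame (0.0416, 0.0720)
  e−x'=0.1384;  (l²−L²−(e−x')²−y'²−z²)/2L = 0.0592
  √(A²+B²)=0.4650;  θ1 = -1.2686+1.4431 ≈ 0.1745
arm 2 (φ=120.0°): x'=0.0416, y'=-0.0720
  e−x'=0.1384;  (l²−L²−(e−x')²−y'²−z²)/2L = 0.0592
  √(A²+B²)=0.4650;  θ2 = -1.2685+1.4432 ≈ 0.1748
rotate P by −φ3: (-0.0832, 0.0000, -0.4439)
  e−x'=0.2632;  (l²−L²−(e−x')²−y'²−z²)/2L = -0.1279
  √(A²+B²)=0.5160;  θ3 = -1.0357+1.8213 ≈ 0.7856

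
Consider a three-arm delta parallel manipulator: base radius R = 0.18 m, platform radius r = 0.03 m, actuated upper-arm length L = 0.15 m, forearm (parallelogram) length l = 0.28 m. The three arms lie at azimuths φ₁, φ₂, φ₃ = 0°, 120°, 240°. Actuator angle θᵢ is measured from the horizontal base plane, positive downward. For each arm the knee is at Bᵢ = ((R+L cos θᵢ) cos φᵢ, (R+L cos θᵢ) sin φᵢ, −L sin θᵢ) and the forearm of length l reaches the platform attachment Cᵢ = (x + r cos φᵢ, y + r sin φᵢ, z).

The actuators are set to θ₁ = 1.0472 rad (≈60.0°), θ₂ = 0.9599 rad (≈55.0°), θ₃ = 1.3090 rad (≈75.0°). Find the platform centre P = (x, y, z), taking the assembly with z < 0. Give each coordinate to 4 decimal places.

(0.0117, 0.0384, -0.3072)

arm 1 at φ=0.0°: e+L cos θ1 = 0.2250;  S1 = (0.2250, 0.0000, -0.1299)
S2 = (0.2360·cos120.0°, 0.2360·sin120.0°, -0.1229) = (-0.1180, 0.2044, -0.1229)
φ3=240.0°: virtual centre (-0.0944, -0.1635, -0.1449), radius l
subtract pairs → two planes through P
[-0.6860 0.4088 0.0141]·P = 0.0033;  [-0.6388 -0.3271 -0.0300]·P = -0.0109
Cramer: x(z) = 0.0069-0.0158z;  y(z) = 0.0197-0.0609z
quadratic in z: (1.0040)z²+(0.2643)z+(-0.0136)=0, √Δ=0.3526 → z ∈ {-0.3072, 0.0440}; z = -0.3072 (taking z<0)
x = 0.0117, y = 0.0384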